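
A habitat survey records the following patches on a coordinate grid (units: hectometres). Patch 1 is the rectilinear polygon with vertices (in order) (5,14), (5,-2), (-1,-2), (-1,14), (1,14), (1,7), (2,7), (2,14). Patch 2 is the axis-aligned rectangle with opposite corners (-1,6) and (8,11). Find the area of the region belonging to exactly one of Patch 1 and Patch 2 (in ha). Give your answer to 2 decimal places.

82.00

|Patch 1| = 89, |Patch 2| = 45, |Patch 1∩Patch 2| = 26.
|Patch 1 △ Patch 2| = |Patch 1| + |Patch 2| − 2·|Patch 1∩Patch 2| = 89 + 45 − 52 = 82.00.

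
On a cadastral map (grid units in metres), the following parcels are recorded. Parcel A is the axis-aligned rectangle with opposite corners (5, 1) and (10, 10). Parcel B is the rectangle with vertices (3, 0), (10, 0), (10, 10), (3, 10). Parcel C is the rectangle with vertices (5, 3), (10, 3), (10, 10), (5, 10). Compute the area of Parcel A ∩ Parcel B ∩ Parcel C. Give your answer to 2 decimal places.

35.00

The intersection is the polygon with vertices (5,10), (10,10), (10,3), (5,3).
By the shoelace formula its area is 35.00.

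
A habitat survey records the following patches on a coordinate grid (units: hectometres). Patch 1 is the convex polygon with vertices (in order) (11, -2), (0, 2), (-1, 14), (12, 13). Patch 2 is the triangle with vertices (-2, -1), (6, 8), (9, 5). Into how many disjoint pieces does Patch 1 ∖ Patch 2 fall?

1

Patch 1 ∖ Patch 2 is a single connected region.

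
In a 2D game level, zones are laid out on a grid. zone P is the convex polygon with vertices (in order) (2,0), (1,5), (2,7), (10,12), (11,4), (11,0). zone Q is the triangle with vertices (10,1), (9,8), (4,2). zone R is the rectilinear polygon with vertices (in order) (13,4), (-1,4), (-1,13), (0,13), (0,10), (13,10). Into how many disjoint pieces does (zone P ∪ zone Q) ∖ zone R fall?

(zone P ∪ zone Q) ∖ zone R splits into 2 disjoint pieces (area 3.45, area 37.6).

2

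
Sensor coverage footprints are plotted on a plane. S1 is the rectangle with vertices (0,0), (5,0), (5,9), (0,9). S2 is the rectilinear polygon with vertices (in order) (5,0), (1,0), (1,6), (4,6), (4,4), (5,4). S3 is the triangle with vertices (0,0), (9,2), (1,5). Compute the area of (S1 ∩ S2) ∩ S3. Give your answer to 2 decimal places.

14.33

The region (S1 ∩ S2) ∩ S3 is the polygon with vertices (1,5), (5,3.5), (5,1.111), (1,0.222).
By the shoelace formula its area is 14.33.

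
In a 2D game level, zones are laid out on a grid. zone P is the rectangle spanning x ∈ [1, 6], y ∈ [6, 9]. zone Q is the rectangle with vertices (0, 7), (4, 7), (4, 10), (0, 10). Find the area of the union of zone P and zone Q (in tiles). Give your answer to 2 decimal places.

By inclusion–exclusion:
Individual areas: |zone P| = 15, |zone Q| = 12.
|zone P∩zone Q|: x∈[1,4], y∈[7,9] → 3·2 = 6.
|zone P ∪ zone Q| = 27 − 6 = 21.00.

21.00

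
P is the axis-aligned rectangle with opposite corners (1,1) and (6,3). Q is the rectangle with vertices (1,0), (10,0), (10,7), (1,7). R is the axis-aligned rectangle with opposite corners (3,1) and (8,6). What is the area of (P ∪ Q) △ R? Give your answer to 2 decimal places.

38.00

|P ∪ Q| = 63.
|(P ∪ Q) ∩ R| = 25.
|(P ∪ Q) △ R| = 63 + 25 − 50 = 38.00.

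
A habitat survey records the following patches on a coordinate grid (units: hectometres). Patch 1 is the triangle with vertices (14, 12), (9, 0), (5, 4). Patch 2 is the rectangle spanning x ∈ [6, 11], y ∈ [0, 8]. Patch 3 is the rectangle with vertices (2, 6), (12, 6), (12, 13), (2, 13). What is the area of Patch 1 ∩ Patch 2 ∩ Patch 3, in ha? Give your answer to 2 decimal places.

5.25

The intersection is the polygon with vertices (9.5,8), (11,8), (11,6), (7.25,6).
By the shoelace formula its area is 5.25.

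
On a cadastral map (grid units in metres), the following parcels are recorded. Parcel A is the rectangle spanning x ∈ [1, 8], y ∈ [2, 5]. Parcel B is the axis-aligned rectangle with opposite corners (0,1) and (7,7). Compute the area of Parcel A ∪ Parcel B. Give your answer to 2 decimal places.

By inclusion–exclusion:
Individual areas: |Parcel A| = 21, |Parcel B| = 42.
|Parcel A∩Parcel B|: x∈[1,7], y∈[2,5] → 6·3 = 18.
|Parcel A ∪ Parcel B| = 63 − 18 = 45.00.

45.00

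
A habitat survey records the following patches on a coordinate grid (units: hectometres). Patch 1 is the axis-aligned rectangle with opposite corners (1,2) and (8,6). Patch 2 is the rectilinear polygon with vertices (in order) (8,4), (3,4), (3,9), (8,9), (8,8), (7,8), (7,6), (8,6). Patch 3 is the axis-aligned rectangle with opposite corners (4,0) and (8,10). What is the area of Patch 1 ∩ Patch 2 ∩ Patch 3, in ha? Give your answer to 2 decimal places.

The intersection is the polygon with vertices (4,4), (4,6), (7,6), (8,6), (8,4).
By the shoelace formula its area is 8.00.

8.00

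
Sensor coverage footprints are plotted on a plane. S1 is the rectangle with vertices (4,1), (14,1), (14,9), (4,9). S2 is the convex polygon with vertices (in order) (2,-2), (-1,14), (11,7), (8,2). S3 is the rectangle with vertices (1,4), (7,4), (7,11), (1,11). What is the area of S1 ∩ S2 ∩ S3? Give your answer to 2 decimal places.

15.00

The intersection is the polygon with vertices (4,9), (7,9), (7,4), (4,4).
By the shoelace formula its area is 15.00.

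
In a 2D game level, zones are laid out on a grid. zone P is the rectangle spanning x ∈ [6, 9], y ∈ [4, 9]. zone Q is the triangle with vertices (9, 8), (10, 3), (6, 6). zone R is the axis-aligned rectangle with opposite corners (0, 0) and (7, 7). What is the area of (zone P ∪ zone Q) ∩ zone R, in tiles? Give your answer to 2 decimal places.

The region (zone P ∪ zone Q) ∩ zone R is the polygon with vertices (6,4), (6,6), (6,7), (7,7), (7,4).
By the shoelace formula its area is 3.00.

3.00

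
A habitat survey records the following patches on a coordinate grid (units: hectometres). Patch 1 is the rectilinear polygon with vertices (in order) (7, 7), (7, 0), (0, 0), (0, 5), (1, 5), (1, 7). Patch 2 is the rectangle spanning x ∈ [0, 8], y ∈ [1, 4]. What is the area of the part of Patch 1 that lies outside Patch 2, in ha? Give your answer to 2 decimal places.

|Patch 1| = 47, |Patch 1∩Patch 2| = 21.
|Patch 1 ∖ Patch 2| = |Patch 1| − |Patch 1∩Patch 2| = 47 − 21 = 26.00.

26.00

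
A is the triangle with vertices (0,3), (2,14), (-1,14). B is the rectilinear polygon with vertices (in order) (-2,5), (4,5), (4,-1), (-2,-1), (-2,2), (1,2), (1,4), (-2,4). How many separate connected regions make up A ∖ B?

2

A ∖ B splits into 2 disjoint pieces (area 0.1364, area 15.9545).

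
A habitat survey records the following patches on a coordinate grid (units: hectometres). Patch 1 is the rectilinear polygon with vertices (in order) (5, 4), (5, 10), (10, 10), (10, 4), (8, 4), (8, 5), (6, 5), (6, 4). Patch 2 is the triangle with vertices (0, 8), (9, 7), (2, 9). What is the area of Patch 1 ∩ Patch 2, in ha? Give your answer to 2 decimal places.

The intersection is the polygon with vertices (5,8.143), (9,7), (5,7.444).
By the shoelace formula its area is 1.40.

1.40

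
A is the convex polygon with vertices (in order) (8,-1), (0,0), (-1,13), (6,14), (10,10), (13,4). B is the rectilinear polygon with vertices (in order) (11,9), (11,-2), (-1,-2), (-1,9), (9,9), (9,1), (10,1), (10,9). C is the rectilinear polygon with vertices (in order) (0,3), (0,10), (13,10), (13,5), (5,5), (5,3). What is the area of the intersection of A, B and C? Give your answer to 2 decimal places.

49.75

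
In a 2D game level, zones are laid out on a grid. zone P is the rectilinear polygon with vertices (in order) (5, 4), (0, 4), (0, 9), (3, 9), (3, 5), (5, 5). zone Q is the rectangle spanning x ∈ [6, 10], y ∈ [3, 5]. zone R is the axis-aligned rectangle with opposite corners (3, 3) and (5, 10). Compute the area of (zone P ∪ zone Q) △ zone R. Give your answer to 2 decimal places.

|zone P ∪ zone Q| = 25.
|(zone P ∪ zone Q) ∩ zone R| = 2.
|(zone P ∪ zone Q) △ zone R| = 25 + 14 − 4 = 35.00.

35.00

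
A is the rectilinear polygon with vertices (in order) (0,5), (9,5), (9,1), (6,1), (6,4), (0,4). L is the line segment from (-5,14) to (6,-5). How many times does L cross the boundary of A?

The segment meets the boundary at (0.211,5), (0.789,4).

2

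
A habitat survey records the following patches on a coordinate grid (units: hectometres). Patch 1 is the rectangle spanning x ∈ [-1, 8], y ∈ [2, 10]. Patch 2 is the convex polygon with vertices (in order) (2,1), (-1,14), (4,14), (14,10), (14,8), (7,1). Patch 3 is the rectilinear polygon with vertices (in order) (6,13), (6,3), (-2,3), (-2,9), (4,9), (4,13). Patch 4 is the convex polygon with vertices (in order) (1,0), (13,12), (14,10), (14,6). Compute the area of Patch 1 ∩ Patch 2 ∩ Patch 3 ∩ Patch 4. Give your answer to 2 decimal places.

2.00

The intersection is the polygon with vertices (6,3), (4,3), (6,5).
By the shoelace formula its area is 2.00.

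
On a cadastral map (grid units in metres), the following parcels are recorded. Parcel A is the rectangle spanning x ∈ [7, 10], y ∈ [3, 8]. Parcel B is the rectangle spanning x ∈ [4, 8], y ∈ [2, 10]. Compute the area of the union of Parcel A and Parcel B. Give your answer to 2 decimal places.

By inclusion–exclusion:
Individual areas: |Parcel A| = 15, |Parcel B| = 32.
|Parcel A∩Parcel B|: x∈[7,8], y∈[3,8] → 1·5 = 5.
|Parcel A ∪ Parcel B| = 47 − 5 = 42.00.

42.00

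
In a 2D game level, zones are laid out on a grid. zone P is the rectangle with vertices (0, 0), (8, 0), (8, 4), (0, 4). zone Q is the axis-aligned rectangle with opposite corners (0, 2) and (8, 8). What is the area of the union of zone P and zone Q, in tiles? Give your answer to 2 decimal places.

By inclusion–exclusion:
Individual areas: |zone P| = 32, |zone Q| = 48.
|zone P∩zone Q|: x∈[0,8], y∈[2,4] → 8·2 = 16.
|zone P ∪ zone Q| = 80 − 16 = 64.00.

64.00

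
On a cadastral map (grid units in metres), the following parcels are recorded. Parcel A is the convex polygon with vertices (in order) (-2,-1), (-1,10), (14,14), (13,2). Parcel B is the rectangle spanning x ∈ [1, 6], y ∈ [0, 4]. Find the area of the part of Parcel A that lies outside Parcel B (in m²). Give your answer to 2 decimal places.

149.90

|Parcel A| = 169, |Parcel A∩Parcel B| = 19.1.
|Parcel A ∖ Parcel B| = |Parcel A| − |Parcel A∩Parcel B| = 169 − 19.1 = 149.90.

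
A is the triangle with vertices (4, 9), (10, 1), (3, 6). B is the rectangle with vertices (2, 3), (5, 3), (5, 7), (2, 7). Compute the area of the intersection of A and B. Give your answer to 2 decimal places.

3.26

The intersection is the polygon with vertices (3,6), (3.333,7), (5,7), (5,4.571).
By the shoelace formula its area is 3.26.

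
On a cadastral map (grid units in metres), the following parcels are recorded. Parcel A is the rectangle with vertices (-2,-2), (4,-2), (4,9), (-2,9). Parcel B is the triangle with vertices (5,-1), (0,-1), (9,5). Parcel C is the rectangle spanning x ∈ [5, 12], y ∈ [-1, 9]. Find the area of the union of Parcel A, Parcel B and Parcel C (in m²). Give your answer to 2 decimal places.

139.00

By inclusion–exclusion:
Individual areas: |Parcel A| = 66, |Parcel B| = 15, |Parcel C| = 70.
|Parcel A∩Parcel B| = 5.3333.
|Parcel A∩Parcel C| = 0 (no overlap).
|Parcel B∩Parcel C| = 6.6667.
|Parcel A∩Parcel B∩Parcel C| = 0.
|Parcel A ∪ Parcel B ∪ Parcel C| = 151 − 12 + 0 = 139.00.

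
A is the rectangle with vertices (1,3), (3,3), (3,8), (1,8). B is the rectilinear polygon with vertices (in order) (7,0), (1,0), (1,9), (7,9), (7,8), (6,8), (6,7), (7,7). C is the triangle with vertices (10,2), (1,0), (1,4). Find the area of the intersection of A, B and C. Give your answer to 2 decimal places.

1.56

The intersection is the polygon with vertices (3,3), (1,3), (1,4), (3,3.556).
By the shoelace formula its area is 1.56.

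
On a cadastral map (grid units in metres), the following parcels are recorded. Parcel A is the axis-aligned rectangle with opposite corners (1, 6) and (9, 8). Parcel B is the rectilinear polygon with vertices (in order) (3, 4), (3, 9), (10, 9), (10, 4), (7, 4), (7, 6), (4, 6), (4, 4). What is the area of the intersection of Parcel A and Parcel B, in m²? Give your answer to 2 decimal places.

The intersection is the polygon with vertices (9,8), (9,6), (7,6), (4,6), (3,6), (3,8).
By the shoelace formula its area is 12.00.

12.00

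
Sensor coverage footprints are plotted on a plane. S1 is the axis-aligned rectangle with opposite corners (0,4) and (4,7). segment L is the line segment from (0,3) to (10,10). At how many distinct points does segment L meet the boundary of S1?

The segment meets the boundary at (4,5.8), (1.429,4).

2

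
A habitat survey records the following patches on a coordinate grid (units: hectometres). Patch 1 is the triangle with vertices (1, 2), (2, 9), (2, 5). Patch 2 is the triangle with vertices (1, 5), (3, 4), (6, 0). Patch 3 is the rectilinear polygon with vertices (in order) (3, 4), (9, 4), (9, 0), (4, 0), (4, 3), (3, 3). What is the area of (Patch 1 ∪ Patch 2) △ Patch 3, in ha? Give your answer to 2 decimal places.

23.29

|Patch 1 ∪ Patch 2| = 4.3768.
|(Patch 1 ∪ Patch 2) ∩ Patch 3| = 1.0417.
|(Patch 1 ∪ Patch 2) △ Patch 3| = 4.3768 + 21 − 2.0833 = 23.29.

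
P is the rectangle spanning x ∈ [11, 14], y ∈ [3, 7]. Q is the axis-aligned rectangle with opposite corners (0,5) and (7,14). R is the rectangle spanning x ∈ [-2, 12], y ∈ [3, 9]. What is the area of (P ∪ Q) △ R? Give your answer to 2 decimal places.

95.00

|P ∪ Q| = 75.
|(P ∪ Q) ∩ R| = 32.
|(P ∪ Q) △ R| = 75 + 84 − 64 = 95.00.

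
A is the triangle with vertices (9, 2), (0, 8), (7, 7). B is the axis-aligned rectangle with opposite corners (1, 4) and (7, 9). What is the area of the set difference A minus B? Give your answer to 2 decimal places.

|A| = 16.5, |A∩B| = 12.2381.
|A ∖ B| = |A| − |A∩B| = 16.5 − 12.2381 = 4.26.

4.26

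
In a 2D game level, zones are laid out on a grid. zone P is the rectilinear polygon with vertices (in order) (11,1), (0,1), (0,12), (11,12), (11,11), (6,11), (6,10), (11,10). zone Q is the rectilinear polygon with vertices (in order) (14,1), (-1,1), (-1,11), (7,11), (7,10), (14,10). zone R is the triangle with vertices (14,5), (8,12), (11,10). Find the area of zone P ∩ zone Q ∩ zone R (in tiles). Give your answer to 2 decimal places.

The intersection is the polygon with vertices (11,10), (11,8.5), (9.714,10).
By the shoelace formula its area is 0.96.

0.96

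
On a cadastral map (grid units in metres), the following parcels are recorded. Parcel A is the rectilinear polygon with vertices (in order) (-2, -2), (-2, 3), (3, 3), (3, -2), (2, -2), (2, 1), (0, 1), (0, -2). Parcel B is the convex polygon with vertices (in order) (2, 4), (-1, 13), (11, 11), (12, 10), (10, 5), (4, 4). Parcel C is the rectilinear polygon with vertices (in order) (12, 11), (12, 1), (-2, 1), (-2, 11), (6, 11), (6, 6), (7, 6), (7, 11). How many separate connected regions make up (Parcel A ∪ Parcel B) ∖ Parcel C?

3

(Parcel A ∪ Parcel B) ∖ Parcel C splits into 3 disjoint pieces (area 6, area 3, area 16.3333).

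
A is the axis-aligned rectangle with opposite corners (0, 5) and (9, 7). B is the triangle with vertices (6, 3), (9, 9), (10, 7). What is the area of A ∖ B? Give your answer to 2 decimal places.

|A| = 18, |A∩B| = 2.5.
|A ∖ B| = |A| − |A∩B| = 18 − 2.5 = 15.50.

15.50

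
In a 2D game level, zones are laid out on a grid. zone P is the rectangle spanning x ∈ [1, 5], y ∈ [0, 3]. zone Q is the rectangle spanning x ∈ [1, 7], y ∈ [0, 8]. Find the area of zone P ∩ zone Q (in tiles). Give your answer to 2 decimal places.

12.00

|zone P∩zone Q|: x∈[1,5], y∈[0,3] → 4·3 = 12.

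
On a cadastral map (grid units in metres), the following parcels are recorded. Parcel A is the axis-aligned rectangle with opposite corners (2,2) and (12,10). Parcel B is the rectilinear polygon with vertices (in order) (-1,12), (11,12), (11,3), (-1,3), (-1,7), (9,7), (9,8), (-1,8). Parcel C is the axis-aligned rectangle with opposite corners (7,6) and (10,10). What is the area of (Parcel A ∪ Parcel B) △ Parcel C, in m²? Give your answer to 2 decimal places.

|Parcel A ∪ Parcel B| = 122.
|(Parcel A ∪ Parcel B) ∩ Parcel C| = 12.
|(Parcel A ∪ Parcel B) △ Parcel C| = 122 + 12 − 24 = 110.00.

110.00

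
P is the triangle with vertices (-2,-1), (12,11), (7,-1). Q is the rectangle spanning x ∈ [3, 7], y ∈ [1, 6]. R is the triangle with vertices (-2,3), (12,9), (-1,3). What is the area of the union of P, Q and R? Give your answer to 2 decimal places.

60.34

By inclusion–exclusion:
Individual areas: |P| = 54, |Q| = 20, |R| = 3.
|P∩Q| = 15.7024.
|P∩R| = 0.3716.
|Q∩R| = 0.5852.
|P∩Q∩R| = 0.
|P ∪ Q ∪ R| = 77 − 16.6592 + 0 = 60.34.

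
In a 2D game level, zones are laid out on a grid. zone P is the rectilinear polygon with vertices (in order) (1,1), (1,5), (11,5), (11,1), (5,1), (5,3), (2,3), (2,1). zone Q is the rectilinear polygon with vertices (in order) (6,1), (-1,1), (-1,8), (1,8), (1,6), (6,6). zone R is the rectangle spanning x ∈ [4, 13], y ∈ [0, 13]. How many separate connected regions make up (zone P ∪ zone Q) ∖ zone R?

1

(zone P ∪ zone Q) ∖ zone R is a single connected region.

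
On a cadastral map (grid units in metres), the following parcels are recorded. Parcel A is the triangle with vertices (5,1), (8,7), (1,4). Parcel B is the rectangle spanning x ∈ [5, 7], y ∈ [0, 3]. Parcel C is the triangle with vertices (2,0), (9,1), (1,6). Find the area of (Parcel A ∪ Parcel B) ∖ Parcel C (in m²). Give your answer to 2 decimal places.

|Parcel A ∪ Parcel B| = 21.5.
|(Parcel A ∪ Parcel B) ∩ Parcel C| = 11.639.
|(Parcel A ∪ Parcel B) ∖ Parcel C| = 21.5 − 11.639 = 9.86.

9.86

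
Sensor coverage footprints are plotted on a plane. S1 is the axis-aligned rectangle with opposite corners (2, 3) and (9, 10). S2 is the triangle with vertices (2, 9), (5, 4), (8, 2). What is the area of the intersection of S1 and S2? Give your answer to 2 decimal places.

4.18

The intersection is the polygon with vertices (6.5,3), (5,4), (2,9), (7.143,3).
By the shoelace formula its area is 4.18.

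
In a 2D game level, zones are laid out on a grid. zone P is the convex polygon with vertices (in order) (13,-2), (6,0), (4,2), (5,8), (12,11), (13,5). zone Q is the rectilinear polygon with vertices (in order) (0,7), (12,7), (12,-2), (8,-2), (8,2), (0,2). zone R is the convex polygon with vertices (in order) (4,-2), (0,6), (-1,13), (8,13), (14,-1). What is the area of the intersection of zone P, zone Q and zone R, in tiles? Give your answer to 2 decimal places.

47.76

The intersection is the polygon with vertices (8,2), (4,2), (4.833,7), (10.571,7), (12,3.667), (12,-1.2), (10.667,-1.333), (8,-0.571).
By the shoelace formula its area is 47.76.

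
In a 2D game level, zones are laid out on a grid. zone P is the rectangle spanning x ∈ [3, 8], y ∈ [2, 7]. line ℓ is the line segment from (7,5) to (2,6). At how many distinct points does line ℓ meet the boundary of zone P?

1

The segment meets the boundary at (3,5.8).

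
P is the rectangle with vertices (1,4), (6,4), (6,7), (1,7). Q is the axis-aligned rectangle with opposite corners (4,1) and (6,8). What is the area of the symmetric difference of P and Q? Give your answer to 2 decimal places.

|P∩Q|: x∈[4,6], y∈[4,7] → 2·3 = 6.
|P △ Q| = |P| + |Q| − 2·|P∩Q| = 15 + 14 − 12 = 17.00.

17.00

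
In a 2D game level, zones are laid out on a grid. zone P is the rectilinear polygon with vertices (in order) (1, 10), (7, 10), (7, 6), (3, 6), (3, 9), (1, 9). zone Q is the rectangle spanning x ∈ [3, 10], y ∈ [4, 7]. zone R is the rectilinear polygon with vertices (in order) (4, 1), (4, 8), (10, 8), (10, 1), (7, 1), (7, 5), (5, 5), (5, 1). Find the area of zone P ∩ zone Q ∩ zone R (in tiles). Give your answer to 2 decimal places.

The intersection is the polygon with vertices (4,6), (4,7), (7,7), (7,6).
By the shoelace formula its area is 3.00.

3.00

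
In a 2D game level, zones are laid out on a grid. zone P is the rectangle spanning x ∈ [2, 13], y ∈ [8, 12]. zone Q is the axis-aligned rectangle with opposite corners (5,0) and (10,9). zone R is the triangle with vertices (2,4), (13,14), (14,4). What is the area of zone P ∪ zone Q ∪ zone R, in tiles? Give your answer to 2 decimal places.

107.29

By inclusion–exclusion:
Individual areas: |zone P| = 44, |zone Q| = 45, |zone R| = 60.
|zone P∩zone Q|: x∈[5,10], y∈[8,9] → 5·1 = 5.
|zone P∩zone R| = 17.6.
|zone Q∩zone R| = 22.1591.
|zone P∩zone Q∩zone R| = 3.05.
|zone P ∪ zone Q ∪ zone R| = 149 − 44.7591 + 3.05 = 107.29.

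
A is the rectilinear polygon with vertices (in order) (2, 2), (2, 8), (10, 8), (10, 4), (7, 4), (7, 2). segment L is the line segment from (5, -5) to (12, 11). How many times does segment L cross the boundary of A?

2

The segment meets the boundary at (10,6.429), (8.938,4).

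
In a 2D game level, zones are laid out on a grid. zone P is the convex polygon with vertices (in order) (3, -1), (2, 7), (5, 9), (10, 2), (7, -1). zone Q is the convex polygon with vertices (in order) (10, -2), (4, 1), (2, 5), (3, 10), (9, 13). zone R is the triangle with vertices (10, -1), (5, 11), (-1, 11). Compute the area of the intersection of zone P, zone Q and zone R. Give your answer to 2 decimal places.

19.41

The intersection is the polygon with vertices (2.462,7.308), (5,9), (7,6.2), (9.118,1.118), (8.565,0.565), (2.448,7.239).
By the shoelace formula its area is 19.41.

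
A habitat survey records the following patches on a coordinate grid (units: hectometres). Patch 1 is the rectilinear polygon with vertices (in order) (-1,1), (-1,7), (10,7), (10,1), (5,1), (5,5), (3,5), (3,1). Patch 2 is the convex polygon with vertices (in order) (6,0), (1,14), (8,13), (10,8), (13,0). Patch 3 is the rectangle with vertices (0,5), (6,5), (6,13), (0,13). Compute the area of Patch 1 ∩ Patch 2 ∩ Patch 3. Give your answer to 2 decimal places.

4.29

The intersection is the polygon with vertices (4.214,5), (3.5,7), (6,7), (6,5), (5,5).
By the shoelace formula its area is 4.29.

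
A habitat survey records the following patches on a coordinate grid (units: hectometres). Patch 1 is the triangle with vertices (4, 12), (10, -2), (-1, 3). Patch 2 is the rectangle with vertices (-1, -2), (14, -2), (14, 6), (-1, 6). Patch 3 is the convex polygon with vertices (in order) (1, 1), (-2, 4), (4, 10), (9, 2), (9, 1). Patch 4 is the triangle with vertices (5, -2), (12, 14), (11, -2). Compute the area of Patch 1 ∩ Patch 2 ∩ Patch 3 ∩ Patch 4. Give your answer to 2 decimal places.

The intersection is the polygon with vertices (8.714,1), (6.312,1), (7.526,3.773).
By the shoelace formula its area is 3.33.

3.33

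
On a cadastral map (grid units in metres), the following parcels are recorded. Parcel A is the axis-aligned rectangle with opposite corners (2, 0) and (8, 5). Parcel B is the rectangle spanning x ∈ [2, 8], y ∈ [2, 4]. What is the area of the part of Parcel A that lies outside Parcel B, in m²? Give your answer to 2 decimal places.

|Parcel A∩Parcel B|: x∈[2,8], y∈[2,4] → 6·2 = 12.
|Parcel A| = 30.
|Parcel A ∖ Parcel B| = |Parcel A| − |Parcel A∩Parcel B| = 30 − 12 = 18.00.

18.00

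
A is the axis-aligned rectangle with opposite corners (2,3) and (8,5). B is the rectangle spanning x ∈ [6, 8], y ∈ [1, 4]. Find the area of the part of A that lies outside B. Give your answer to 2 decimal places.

10.00

|A∩B|: x∈[6,8], y∈[3,4] → 2·1 = 2.
|A| = 12.
|A ∖ B| = |A| − |A∩B| = 12 − 2 = 10.00.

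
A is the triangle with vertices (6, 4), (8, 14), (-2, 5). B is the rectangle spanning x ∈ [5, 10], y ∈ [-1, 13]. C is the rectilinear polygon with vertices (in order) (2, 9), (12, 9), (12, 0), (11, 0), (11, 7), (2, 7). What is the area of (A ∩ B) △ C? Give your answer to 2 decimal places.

35.23

|A ∩ B| = 15.4319.
|(A ∩ B) ∩ C| = 3.6.
|(A ∩ B) △ C| = 15.4319 + 27 − 7.2 = 35.23.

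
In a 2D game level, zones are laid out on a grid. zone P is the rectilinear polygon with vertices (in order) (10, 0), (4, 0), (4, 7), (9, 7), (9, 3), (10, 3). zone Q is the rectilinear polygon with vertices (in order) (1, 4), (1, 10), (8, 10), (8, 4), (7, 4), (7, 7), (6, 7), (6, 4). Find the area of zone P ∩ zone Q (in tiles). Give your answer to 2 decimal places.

9.00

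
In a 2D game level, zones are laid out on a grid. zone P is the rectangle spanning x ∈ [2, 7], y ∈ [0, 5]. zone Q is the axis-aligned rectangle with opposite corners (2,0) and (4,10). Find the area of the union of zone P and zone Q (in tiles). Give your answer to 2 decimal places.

35.00

By inclusion–exclusion:
Individual areas: |zone P| = 25, |zone Q| = 20.
|zone P∩zone Q|: x∈[2,4], y∈[0,5] → 2·5 = 10.
|zone P ∪ zone Q| = 45 − 10 = 35.00.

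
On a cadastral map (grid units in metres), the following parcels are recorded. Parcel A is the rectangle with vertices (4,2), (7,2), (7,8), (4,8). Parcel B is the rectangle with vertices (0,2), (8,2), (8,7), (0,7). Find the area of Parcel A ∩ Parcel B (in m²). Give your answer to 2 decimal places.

|Parcel A∩Parcel B|: x∈[4,7], y∈[2,7] → 3·5 = 15.

15.00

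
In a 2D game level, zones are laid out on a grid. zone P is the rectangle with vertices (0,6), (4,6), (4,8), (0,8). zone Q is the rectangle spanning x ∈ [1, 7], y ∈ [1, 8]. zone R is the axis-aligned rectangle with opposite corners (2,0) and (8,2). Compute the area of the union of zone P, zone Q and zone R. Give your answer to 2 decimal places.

51.00

By inclusion–exclusion:
Individual areas: |zone P| = 8, |zone Q| = 42, |zone R| = 12.
|zone P∩zone Q|: x∈[1,4], y∈[6,8] → 3·2 = 6.
|zone P∩zone R| = 0 (no overlap).
|zone Q∩zone R|: x∈[2,7], y∈[1,2] → 5·1 = 5.
|zone P∩zone Q∩zone R| = 0.
|zone P ∪ zone Q ∪ zone R| = 62 − 11 + 0 = 51.00.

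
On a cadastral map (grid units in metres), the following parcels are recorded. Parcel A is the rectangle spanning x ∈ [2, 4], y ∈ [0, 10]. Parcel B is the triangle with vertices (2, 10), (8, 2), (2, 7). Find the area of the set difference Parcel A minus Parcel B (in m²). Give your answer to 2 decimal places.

|Parcel A| = 20, |Parcel A∩Parcel B| = 5.
|Parcel A ∖ Parcel B| = |Parcel A| − |Parcel A∩Parcel B| = 20 − 5 = 15.00.

15.00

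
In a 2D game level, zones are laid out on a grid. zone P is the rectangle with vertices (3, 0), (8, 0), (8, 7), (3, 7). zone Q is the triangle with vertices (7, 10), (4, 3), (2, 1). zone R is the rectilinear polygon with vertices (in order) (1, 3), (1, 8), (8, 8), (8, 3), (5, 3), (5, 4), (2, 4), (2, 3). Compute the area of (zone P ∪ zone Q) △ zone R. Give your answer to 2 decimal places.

|zone P ∪ zone Q| = 35.9714.
|(zone P ∪ zone Q) ∩ zone R| = 18.3175.
|(zone P ∪ zone Q) △ zone R| = 35.9714 + 32 − 36.6349 = 31.34.

31.34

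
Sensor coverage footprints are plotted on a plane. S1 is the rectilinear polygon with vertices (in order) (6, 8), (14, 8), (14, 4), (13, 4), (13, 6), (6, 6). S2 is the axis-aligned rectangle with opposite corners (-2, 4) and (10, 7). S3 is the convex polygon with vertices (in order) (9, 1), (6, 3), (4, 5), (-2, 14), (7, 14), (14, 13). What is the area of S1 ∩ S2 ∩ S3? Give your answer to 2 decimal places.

4.00

The intersection is the polygon with vertices (6,7), (10,7), (10,6), (6,6).
By the shoelace formula its area is 4.00.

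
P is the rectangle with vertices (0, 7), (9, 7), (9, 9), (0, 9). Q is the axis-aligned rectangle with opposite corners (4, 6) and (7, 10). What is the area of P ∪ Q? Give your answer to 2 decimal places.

By inclusion–exclusion:
Individual areas: |P| = 18, |Q| = 12.
|P∩Q|: x∈[4,7], y∈[7,9] → 3·2 = 6.
|P ∪ Q| = 30 − 6 = 24.00.

24.00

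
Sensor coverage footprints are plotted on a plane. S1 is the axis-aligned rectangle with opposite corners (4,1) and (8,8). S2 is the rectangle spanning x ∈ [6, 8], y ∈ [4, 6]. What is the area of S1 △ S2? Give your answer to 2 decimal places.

|S1∩S2|: x∈[6,8], y∈[4,6] → 2·2 = 4.
|S1 △ S2| = |S1| + |S2| − 2·|S1∩S2| = 28 + 4 − 8 = 24.00.

24.00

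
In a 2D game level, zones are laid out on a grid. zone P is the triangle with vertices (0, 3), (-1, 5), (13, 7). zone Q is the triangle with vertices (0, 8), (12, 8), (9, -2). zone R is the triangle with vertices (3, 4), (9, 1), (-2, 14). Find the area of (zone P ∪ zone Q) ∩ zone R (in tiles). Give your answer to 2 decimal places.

16.10

|zone P ∪ zone Q| = 66.787.
|(zone P ∪ zone Q) ∩ zone R| = 16.10.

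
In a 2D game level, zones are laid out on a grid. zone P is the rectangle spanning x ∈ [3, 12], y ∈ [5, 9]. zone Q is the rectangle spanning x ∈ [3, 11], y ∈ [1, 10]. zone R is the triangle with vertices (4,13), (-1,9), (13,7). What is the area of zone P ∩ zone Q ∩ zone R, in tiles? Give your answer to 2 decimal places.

The intersection is the polygon with vertices (11,7.286), (3,8.429), (3,9), (10,9), (11,8.333).
By the shoelace formula its area is 8.81.

8.81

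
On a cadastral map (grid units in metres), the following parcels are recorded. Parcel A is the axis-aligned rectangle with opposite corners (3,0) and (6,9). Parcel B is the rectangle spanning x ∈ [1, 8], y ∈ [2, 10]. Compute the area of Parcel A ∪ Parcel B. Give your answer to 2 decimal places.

By inclusion–exclusion:
Individual areas: |Parcel A| = 27, |Parcel B| = 56.
|Parcel A∩Parcel B|: x∈[3,6], y∈[2,9] → 3·7 = 21.
|Parcel A ∪ Parcel B| = 83 − 21 = 62.00.

62.00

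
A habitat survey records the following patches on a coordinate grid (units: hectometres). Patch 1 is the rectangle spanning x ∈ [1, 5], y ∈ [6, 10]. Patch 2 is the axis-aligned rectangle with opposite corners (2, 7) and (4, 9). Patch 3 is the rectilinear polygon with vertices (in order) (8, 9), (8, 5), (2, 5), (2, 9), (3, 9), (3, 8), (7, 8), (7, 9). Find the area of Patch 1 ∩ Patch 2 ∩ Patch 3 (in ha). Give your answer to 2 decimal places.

The intersection is the polygon with vertices (2,9), (3,9), (3,8), (4,8), (4,7), (2,7).
By the shoelace formula its area is 3.00.

3.00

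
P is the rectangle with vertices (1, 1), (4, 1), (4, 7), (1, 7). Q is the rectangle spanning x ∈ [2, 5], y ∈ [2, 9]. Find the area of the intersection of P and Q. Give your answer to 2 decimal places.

10.00

|P∩Q|: x∈[2,4], y∈[2,7] → 2·5 = 10.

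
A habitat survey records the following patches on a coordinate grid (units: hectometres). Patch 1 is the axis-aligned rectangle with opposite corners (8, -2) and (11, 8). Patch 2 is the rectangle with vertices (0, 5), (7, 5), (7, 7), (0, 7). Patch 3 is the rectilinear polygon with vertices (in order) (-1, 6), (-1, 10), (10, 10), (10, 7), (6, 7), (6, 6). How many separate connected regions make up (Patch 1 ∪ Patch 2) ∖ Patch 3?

2

(Patch 1 ∪ Patch 2) ∖ Patch 3 splits into 2 disjoint pieces (area 28, area 8).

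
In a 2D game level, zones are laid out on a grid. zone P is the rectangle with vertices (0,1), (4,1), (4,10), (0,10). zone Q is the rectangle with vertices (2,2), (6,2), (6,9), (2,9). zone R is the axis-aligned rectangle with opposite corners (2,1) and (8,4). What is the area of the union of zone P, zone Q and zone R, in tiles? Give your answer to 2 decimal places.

By inclusion–exclusion:
Individual areas: |zone P| = 36, |zone Q| = 28, |zone R| = 18.
|zone P∩zone Q|: x∈[2,4], y∈[2,9] → 2·7 = 14.
|zone P∩zone R|: x∈[2,4], y∈[1,4] → 2·3 = 6.
|zone Q∩zone R|: x∈[2,6], y∈[2,4] → 4·2 = 8.
|zone P∩zone Q∩zone R| = 4.
|zone P ∪ zone Q ∪ zone R| = 82 − 28 + 4 = 58.00.

58.00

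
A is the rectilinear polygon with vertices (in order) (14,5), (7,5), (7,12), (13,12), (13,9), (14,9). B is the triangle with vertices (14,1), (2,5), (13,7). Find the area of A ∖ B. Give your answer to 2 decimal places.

|A| = 46, |A∩B| = 9.0606.
|A ∖ B| = |A| − |A∩B| = 46 − 9.0606 = 36.94.

36.94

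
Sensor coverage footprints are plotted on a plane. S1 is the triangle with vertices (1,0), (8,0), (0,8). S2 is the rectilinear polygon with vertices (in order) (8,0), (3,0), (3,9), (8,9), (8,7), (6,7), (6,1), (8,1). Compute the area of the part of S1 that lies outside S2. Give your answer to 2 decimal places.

|S1| = 28, |S1∩S2| = 12.
|S1 ∖ S2| = |S1| − |S1∩S2| = 28 − 12 = 16.00.

16.00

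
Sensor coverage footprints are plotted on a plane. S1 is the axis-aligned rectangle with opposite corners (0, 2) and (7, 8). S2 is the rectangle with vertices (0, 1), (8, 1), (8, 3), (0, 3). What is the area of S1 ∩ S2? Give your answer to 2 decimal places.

7.00

|S1∩S2|: x∈[0,7], y∈[2,3] → 7·1 = 7.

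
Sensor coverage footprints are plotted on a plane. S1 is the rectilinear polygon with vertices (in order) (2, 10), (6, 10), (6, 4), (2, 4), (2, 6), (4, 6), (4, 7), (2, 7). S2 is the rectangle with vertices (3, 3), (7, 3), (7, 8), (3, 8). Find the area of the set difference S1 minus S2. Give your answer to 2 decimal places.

11.00

|S1| = 22, |S1∩S2| = 11.
|S1 ∖ S2| = |S1| − |S1∩S2| = 22 − 11 = 11.00.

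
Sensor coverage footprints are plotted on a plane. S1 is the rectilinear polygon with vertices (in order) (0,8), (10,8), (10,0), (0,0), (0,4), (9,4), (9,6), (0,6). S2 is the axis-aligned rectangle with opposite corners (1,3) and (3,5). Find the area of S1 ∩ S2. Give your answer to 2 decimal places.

The intersection is the polygon with vertices (3,4), (3,3), (1,3), (1,4).
By the shoelace formula its area is 2.00.

2.00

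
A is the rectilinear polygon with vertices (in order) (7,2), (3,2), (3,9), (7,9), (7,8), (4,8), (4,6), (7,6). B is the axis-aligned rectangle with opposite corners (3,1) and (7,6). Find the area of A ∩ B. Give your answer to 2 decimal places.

The intersection is the polygon with vertices (3,2), (3,6), (4,6), (7,6), (7,2).
By the shoelace formula its area is 16.00.

16.00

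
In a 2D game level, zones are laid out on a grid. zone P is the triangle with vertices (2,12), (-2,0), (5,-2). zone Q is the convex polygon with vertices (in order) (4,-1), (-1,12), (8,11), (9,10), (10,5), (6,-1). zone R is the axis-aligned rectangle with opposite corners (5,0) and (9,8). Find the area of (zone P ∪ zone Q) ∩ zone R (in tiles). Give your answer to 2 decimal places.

27.92

The region (zone P ∪ zone Q) ∩ zone R is the polygon with vertices (6.667,0), (5,0), (5,8), (9,8), (9,3.5).
By the shoelace formula its area is 27.92.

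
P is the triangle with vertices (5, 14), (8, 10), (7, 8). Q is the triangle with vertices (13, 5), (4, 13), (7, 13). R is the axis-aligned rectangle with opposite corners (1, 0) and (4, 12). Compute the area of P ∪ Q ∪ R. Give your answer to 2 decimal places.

By inclusion–exclusion:
Individual areas: |P| = 5, |Q| = 12, |R| = 36.
|P∩Q| = 2.5599.
|P∩R| = 0.
|Q∩R| = 0.
|P∩Q∩R| = 0.
|P ∪ Q ∪ R| = 53 − 2.5599 + 0 = 50.44.

50.44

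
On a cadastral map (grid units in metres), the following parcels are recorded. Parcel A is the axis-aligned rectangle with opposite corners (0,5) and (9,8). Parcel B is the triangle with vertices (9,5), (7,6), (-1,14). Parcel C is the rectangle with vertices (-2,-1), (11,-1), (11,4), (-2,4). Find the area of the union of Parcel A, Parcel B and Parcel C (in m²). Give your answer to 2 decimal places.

By inclusion–exclusion:
Individual areas: |Parcel A| = 27, |Parcel B| = 4, |Parcel C| = 65.
|Parcel A∩Parcel B| = 2.
|Parcel A∩Parcel C| = 0 (no overlap).
|Parcel B∩Parcel C| = 0.
|Parcel A∩Parcel B∩Parcel C| = 0.
|Parcel A ∪ Parcel B ∪ Parcel C| = 96 − 2 + 0 = 94.00.

94.00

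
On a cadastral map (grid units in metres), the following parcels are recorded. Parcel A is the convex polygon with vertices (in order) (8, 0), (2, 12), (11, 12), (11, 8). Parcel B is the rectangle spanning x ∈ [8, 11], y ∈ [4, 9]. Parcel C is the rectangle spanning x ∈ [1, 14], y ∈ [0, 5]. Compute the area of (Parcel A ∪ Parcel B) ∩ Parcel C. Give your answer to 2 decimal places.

12.25

The region (Parcel A ∪ Parcel B) ∩ Parcel C is the polygon with vertices (11,4), (9.5,4), (8,0), (5.5,5), (11,5).
By the shoelace formula its area is 12.25.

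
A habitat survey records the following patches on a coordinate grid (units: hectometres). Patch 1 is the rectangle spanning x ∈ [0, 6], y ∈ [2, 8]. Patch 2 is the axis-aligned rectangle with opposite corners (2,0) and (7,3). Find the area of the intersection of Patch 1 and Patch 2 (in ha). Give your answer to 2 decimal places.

4.00

|Patch 1∩Patch 2|: x∈[2,6], y∈[2,3] → 4·1 = 4.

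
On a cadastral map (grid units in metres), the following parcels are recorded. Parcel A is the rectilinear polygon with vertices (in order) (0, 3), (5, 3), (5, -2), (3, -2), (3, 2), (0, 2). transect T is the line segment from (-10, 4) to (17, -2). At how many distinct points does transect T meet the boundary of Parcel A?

The segment meets the boundary at (5,0.667), (3,1.111).

2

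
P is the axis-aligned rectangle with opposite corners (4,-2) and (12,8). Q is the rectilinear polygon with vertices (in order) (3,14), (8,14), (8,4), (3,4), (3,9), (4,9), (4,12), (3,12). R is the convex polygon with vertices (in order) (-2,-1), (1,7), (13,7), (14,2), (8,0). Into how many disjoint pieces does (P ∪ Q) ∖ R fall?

(P ∪ Q) ∖ R splits into 2 disjoint pieces (area 36, area 17.8667).

2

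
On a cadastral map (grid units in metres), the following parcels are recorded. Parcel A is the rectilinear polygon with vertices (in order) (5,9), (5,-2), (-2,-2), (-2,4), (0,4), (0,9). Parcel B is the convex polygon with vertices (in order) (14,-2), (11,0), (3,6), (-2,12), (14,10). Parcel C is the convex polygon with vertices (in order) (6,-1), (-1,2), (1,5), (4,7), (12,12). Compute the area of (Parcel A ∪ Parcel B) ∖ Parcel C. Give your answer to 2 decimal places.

111.40

|Parcel A ∪ Parcel B| = 165.75.
|(Parcel A ∪ Parcel B) ∩ Parcel C| = 54.3479.
|(Parcel A ∪ Parcel B) ∖ Parcel C| = 165.75 − 54.3479 = 111.40.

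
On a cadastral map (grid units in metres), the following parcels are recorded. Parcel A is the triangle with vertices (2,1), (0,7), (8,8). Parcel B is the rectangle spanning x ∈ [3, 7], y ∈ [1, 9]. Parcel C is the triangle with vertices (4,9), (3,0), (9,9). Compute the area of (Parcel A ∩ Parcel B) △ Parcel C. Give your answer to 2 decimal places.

|Parcel A ∩ Parcel B| = 12.5.
|(Parcel A ∩ Parcel B) ∩ Parcel C| = 9.7354.
|(Parcel A ∩ Parcel B) △ Parcel C| = 12.5 + 22.5 − 19.4708 = 15.53.

15.53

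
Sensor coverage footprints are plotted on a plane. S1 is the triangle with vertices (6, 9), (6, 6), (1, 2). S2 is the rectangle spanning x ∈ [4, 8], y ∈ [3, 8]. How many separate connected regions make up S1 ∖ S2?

S1 ∖ S2 splits into 2 disjoint pieces (area 0.3571, area 2.7).

2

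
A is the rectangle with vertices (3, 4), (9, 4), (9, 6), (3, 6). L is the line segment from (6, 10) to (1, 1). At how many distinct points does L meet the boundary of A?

The segment meets the boundary at (3,4.6), (3.778,6).

2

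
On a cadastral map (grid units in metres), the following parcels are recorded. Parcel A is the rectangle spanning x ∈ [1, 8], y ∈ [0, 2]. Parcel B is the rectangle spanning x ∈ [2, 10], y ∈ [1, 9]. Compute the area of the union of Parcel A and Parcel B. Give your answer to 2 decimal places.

By inclusion–exclusion:
Individual areas: |Parcel A| = 14, |Parcel B| = 64.
|Parcel A∩Parcel B|: x∈[2,8], y∈[1,2] → 6·1 = 6.
|Parcel A ∪ Parcel B| = 78 − 6 = 72.00.

72.00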